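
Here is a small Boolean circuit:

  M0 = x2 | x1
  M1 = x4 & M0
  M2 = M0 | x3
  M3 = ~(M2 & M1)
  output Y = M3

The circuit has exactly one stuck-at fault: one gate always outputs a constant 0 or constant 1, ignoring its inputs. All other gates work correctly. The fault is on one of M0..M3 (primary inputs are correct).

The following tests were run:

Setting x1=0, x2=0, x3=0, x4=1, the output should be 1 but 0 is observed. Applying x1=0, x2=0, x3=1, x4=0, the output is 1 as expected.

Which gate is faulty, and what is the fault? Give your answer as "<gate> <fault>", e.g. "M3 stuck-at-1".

Fault-free values for test 1 (x1=0, x2=0, x3=0, x4=1): M0=0, M1=0, M2=0, M3=1, giving Y=1. Observed 0.
Test 1: faults giving observed 0 are {M0 stuck-at-1, M3 stuck-at-0}.
Test 2 (x1=0, x2=0, x3=1, x4=0): fault-free M0=0, M1=0, M2=1, M3=1 → 1; observed 1. Eliminates M3 stuck-at-0.
Only M0 stuck-at-1 is consistent with every test.

M0 stuck-at-1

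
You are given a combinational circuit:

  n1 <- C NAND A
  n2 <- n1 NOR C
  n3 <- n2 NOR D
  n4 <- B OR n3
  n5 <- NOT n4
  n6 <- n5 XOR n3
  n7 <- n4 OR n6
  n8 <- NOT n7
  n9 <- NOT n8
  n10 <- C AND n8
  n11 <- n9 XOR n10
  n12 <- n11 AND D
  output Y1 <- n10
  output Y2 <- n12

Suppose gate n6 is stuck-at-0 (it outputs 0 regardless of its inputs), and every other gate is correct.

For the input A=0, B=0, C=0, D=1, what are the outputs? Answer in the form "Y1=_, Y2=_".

Y1=0, Y2=0

Propagate with n6 forced: n1=1, n2=0, n3=0, n4=0, n5=1, n6=0 [stuck-at-0], n7=0, n8=1, n9=0, n10=0, n11=0, n12=0.
So the outputs are Y1=0, Y2=0. (Without the fault they would be Y1=0, Y2=1.)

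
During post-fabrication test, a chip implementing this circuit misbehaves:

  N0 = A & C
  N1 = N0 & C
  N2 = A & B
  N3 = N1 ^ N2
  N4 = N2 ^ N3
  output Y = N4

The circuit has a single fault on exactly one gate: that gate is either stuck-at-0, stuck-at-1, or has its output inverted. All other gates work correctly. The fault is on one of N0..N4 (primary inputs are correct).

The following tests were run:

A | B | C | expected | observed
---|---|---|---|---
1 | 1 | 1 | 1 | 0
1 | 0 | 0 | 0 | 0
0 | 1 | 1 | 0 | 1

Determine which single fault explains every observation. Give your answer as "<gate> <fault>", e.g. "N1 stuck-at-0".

N0 inverted output

Fault-free values for test 1 (A=1, B=1, C=1): N0=1, N1=1, N2=1, N3=0, N4=1, giving Y=1. Observed 0.
Test 1: faults giving observed 0 are {N0 stuck-at-0, N0 inverted output, N1 stuck-at-0, N1 inverted output, N3 stuck-at-1, N3 inverted output, N4 stuck-at-0, N4 inverted output}.
Test 2 (A=1, B=0, C=0): fault-free N0=0, N1=0, N2=0, N3=0, N4=0 → 0; observed 0. Eliminates N1 inverted output, N3 stuck-at-1, N3 inverted output, N4 inverted output.
Test 3 (A=0, B=1, C=1): fault-free N0=0, N1=0, N2=0, N3=0, N4=0 → 0; observed 1. Eliminates N0 stuck-at-0, N1 stuck-at-0, N4 stuck-at-0.
Only N0 inverted output is consistent with every test.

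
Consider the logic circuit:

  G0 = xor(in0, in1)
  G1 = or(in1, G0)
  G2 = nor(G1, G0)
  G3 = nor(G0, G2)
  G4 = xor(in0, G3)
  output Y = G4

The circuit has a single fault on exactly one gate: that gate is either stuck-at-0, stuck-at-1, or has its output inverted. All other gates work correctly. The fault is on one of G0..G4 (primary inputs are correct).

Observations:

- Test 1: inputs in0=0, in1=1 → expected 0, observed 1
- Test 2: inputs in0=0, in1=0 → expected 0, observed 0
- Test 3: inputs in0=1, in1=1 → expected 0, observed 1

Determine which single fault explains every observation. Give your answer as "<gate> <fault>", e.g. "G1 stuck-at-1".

G0 inverted output

Fault-free values for test 1 (in0=0, in1=1): G0=1, G1=1, G2=0, G3=0, G4=0, giving Y=0. Observed 1.
Test 1: faults giving observed 1 are {G0 stuck-at-0, G0 inverted output, G3 stuck-at-1, G3 inverted output, G4 stuck-at-1, G4 inverted output}.
Test 2 (in0=0, in1=0): fault-free G0=0, G1=0, G2=1, G3=0, G4=0 → 0; observed 0. Eliminates G3 stuck-at-1, G3 inverted output, G4 stuck-at-1, G4 inverted output.
Test 3 (in0=1, in1=1): fault-free G0=0, G1=1, G2=0, G3=1, G4=0 → 0; observed 1. Eliminates G0 stuck-at-0.
Only G0 inverted output is consistent with every test.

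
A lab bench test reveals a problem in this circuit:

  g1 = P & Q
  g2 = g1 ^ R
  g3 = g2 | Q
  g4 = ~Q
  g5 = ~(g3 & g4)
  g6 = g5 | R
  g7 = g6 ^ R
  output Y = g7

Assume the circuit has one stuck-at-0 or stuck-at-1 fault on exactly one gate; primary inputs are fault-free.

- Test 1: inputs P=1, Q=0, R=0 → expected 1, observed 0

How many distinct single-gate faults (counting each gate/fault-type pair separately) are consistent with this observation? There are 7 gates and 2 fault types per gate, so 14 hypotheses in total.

Fault-free: g1=0, g2=0, g3=0, g4=1, g5=1, g6=1, g7=1 → 1. Observed 0.
  g1 stuck-at-0: output 1 ✗
  g1 stuck-at-1: output 0 ✓
  g2 stuck-at-0: output 1 ✗
  g2 stuck-at-1: output 0 ✓
  g3 stuck-at-0: output 1 ✗
  g3 stuck-at-1: output 0 ✓
  g4 stuck-at-0: output 1 ✗
  g4 stuck-at-1: output 1 ✗
  g5 stuck-at-0: output 0 ✓
  g5 stuck-at-1: output 1 ✗
  g6 stuck-at-0: output 0 ✓
  g6 stuck-at-1: output 1 ✗
  g7 stuck-at-0: output 0 ✓
  g7 stuck-at-1: output 1 ✗
Consistent faults: {g1 stuck-at-1, g2 stuck-at-1, g3 stuck-at-1, g5 stuck-at-0, g6 stuck-at-0, g7 stuck-at-0} — 6 in all.

6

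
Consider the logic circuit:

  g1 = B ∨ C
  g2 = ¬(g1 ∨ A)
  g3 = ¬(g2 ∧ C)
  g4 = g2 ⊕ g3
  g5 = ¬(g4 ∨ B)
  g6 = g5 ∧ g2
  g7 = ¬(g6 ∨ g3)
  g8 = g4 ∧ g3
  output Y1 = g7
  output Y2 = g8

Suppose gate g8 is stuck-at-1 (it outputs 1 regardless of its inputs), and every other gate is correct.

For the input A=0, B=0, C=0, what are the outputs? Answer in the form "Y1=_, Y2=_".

Propagate with g8 forced: g1=0, g2=1, g3=1, g4=0, g5=1, g6=1, g7=0, g8=1 [stuck-at-1].
So the outputs are Y1=0, Y2=1. (Without the fault they would be Y1=0, Y2=0.)

Y1=0, Y2=1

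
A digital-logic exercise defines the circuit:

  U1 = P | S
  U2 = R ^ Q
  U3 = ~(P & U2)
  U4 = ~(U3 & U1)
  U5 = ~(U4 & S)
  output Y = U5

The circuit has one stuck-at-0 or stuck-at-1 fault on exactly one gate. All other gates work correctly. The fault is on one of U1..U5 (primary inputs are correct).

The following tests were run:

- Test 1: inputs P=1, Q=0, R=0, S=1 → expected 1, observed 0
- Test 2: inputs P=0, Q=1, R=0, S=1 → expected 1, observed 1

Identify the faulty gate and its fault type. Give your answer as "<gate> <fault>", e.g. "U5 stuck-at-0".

U2 stuck-at-1

Fault-free values for test 1 (P=1, Q=0, R=0, S=1): U1=1, U2=0, U3=1, U4=0, U5=1, giving Y=1. Observed 0.
Test 1: faults giving observed 0 are {U1 stuck-at-0, U2 stuck-at-1, U3 stuck-at-0, U4 stuck-at-1, U5 stuck-at-0}.
Test 2 (P=0, Q=1, R=0, S=1): fault-free U1=1, U2=1, U3=1, U4=0, U5=1 → 1; observed 1. Eliminates U1 stuck-at-0, U3 stuck-at-0, U4 stuck-at-1, U5 stuck-at-0.
Only U2 stuck-at-1 is consistent with every test.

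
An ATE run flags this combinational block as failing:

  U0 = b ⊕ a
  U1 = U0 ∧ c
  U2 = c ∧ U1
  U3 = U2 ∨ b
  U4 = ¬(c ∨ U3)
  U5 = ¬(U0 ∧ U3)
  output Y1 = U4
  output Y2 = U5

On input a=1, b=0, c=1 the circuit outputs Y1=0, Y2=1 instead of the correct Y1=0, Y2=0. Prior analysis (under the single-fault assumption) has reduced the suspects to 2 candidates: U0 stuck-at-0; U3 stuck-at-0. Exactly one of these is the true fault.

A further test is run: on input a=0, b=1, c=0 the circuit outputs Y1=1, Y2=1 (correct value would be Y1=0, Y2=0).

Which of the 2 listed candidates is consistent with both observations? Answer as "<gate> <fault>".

U3 stuck-at-0

Evaluate each candidate on input a=0, b=1, c=0:
  U0 stuck-at-0: U0=0 [stuck-at-0], U1=0, U2=0, U3=1, U4=0, U5=1 → Y1=0, Y2=1 — eliminated
  U3 stuck-at-0: U0=1, U1=0, U2=0, U3=0 [stuck-at-0], U4=1, U5=1 → Y1=1, Y2=1 — matches
Only U3 stuck-at-0 reproduces the observed Y1=1, Y2=1.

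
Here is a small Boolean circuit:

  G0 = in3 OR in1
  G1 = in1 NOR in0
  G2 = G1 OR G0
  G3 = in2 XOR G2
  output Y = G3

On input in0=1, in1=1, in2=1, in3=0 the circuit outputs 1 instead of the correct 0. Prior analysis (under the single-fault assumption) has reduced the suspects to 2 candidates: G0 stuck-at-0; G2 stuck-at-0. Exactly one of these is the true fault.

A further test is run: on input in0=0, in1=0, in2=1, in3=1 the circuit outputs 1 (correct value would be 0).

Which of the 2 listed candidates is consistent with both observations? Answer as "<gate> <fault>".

Evaluate each candidate on input in0=0, in1=0, in2=1, in3=1:
  G0 stuck-at-0: G0=0 [stuck-at-0], G1=1, G2=1, G3=0 → 0 — eliminated
  G2 stuck-at-0: G0=1, G1=1, G2=0 [stuck-at-0], G3=1 → 1 — matches
Only G2 stuck-at-0 reproduces the observed 1.

G2 stuck-at-0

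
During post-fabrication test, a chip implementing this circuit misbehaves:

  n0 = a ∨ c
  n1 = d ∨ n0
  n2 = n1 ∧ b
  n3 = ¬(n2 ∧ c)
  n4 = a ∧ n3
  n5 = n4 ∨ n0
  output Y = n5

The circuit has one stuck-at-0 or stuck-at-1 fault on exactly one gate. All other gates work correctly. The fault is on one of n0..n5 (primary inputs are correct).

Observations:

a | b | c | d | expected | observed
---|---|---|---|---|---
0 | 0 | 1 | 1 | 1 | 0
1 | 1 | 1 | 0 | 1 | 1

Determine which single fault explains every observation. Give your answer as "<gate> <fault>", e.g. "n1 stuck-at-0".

Fault-free values for test 1 (a=0, b=0, c=1, d=1): n0=1, n1=1, n2=0, n3=1, n4=0, n5=1, giving Y=1. Observed 0.
Test 1: faults giving observed 0 are {n0 stuck-at-0, n5 stuck-at-0}.
Test 2 (a=1, b=1, c=1, d=0): fault-free n0=1, n1=1, n2=1, n3=0, n4=0, n5=1 → 1; observed 1. Eliminates n5 stuck-at-0.
Only n0 stuck-at-0 is consistent with every test.

n0 stuck-at-0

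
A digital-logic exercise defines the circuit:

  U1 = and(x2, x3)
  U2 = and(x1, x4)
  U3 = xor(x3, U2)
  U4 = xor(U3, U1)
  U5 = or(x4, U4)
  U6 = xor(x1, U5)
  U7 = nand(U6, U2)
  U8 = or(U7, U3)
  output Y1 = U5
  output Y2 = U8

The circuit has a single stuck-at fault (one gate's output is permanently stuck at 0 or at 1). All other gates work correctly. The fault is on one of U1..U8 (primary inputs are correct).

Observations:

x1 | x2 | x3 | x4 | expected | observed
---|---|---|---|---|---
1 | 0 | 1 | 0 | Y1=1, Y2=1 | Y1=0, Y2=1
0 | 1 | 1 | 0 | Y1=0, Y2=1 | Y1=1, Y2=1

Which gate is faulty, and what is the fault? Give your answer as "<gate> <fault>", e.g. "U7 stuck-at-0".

Fault-free values for test 1 (x1=1, x2=0, x3=1, x4=0): U1=0, U2=0, U3=1, U4=1, U5=1, U6=0, U7=1, U8=1, giving Y1=1, Y2=1. Observed Y1=0, Y2=1.
Test 1: faults giving observed Y1=0, Y2=1 are {U1 stuck-at-1, U3 stuck-at-0, U4 stuck-at-0, U5 stuck-at-0}.
Test 2 (x1=0, x2=1, x3=1, x4=0): fault-free U1=1, U2=0, U3=1, U4=0, U5=0, U6=0, U7=1, U8=1 → Y1=0, Y2=1; observed Y1=1, Y2=1. Eliminates U1 stuck-at-1, U4 stuck-at-0, U5 stuck-at-0.
Only U3 stuck-at-0 is consistent with every test.

U3 stuck-at-0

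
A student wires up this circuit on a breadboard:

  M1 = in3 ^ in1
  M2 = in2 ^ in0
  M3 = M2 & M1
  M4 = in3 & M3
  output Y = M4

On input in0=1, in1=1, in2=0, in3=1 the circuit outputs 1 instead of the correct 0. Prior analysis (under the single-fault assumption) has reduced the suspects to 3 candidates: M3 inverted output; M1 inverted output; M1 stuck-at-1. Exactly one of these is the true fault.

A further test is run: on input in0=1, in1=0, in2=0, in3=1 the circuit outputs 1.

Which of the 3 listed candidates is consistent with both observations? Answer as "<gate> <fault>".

M1 stuck-at-1

Evaluate each candidate on input in0=1, in1=0, in2=0, in3=1:
  M3 inverted output: M1=1, M2=1, M3=0 [inverted output], M4=0 → 0 — eliminated
  M1 inverted output: M1=0 [inverted output], M2=1, M3=0, M4=0 → 0 — eliminated
  M1 stuck-at-1: M1=1 [stuck-at-1], M2=1, M3=1, M4=1 → 1 — matches
Only M1 stuck-at-1 reproduces the observed 1.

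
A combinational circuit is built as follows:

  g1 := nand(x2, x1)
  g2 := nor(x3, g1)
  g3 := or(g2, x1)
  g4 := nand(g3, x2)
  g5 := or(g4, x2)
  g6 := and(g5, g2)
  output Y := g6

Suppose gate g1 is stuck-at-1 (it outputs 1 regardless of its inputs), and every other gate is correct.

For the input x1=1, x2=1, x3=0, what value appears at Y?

0

Propagate with g1 forced: g1=1 [stuck-at-1], g2=0, g3=1, g4=0, g5=1, g6=0.
So Y = 0. (Without the fault it would be 1.)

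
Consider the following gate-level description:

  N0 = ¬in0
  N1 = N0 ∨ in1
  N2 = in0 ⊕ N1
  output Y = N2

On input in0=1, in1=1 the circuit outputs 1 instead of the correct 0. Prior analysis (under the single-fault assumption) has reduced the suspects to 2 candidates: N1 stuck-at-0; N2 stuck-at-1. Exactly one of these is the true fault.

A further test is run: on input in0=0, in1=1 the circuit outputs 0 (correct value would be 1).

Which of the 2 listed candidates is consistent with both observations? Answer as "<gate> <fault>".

Evaluate each candidate on input in0=0, in1=1:
  N1 stuck-at-0: N0=1, N1=0 [stuck-at-0], N2=0 → 0 — matches
  N2 stuck-at-1: N0=1, N1=1, N2=1 [stuck-at-1] → 1 — eliminated
Only N1 stuck-at-0 reproduces the observed 0.

N1 stuck-at-0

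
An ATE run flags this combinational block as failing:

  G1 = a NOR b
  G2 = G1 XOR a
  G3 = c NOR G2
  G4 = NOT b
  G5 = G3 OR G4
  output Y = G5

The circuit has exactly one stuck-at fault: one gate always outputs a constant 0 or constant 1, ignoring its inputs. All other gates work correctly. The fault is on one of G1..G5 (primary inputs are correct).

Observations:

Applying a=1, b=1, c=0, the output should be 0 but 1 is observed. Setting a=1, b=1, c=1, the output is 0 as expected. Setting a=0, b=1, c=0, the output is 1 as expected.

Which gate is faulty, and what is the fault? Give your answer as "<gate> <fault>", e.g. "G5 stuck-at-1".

G2 stuck-at-0

Fault-free values for test 1 (a=1, b=1, c=0): G1=0, G2=1, G3=0, G4=0, G5=0, giving Y=0. Observed 1.
Test 1: faults giving observed 1 are {G1 stuck-at-1, G2 stuck-at-0, G3 stuck-at-1, G4 stuck-at-1, G5 stuck-at-1}.
Test 2 (a=1, b=1, c=1): fault-free G1=0, G2=1, G3=0, G4=0, G5=0 → 0; observed 0. Eliminates G3 stuck-at-1, G4 stuck-at-1, G5 stuck-at-1.
Test 3 (a=0, b=1, c=0): fault-free G1=0, G2=0, G3=1, G4=0, G5=1 → 1; observed 1. Eliminates G1 stuck-at-1.
Only G2 stuck-at-0 is consistent with every test.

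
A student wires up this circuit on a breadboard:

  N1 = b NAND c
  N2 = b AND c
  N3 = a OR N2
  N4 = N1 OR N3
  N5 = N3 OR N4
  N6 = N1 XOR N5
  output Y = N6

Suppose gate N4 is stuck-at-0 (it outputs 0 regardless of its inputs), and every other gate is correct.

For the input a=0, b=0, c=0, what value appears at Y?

Propagate with N4 forced: N1=1, N2=0, N3=0, N4=0 [stuck-at-0], N5=0, N6=1.
So Y = 1. (Without the fault it would be 0.)

1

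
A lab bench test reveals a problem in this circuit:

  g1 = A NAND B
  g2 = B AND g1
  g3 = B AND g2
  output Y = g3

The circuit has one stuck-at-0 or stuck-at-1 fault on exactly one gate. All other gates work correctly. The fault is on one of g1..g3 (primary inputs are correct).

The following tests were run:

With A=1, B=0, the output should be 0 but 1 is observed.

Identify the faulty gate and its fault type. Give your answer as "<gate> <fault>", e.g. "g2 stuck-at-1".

g3 stuck-at-1

Fault-free values for test 1 (A=1, B=0): g1=1, g2=0, g3=0, giving Y=0. Observed 1.
Test 1: faults giving observed 1 are {g3 stuck-at-1}.
Only g3 stuck-at-1 is consistent with every test.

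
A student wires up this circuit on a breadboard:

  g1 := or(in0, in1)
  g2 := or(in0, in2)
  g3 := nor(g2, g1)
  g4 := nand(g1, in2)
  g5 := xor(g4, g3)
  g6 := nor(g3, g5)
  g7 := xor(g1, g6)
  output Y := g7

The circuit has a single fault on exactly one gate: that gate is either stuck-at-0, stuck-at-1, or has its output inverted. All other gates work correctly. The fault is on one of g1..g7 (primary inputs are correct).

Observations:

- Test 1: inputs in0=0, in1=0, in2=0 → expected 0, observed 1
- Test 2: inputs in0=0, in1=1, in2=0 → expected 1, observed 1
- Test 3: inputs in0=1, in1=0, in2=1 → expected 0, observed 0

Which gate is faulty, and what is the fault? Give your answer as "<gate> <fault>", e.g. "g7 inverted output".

g1 stuck-at-1

Fault-free values for test 1 (in0=0, in1=0, in2=0): g1=0, g2=0, g3=1, g4=1, g5=0, g6=0, g7=0, giving Y=0. Observed 1.
Test 1: faults giving observed 1 are {g1 stuck-at-1, g1 inverted output, g6 stuck-at-1, g6 inverted output, g7 stuck-at-1, g7 inverted output}.
Test 2 (in0=0, in1=1, in2=0): fault-free g1=1, g2=0, g3=0, g4=1, g5=1, g6=0, g7=1 → 1; observed 1. Eliminates g1 inverted output, g6 stuck-at-1, g6 inverted output, g7 inverted output.
Test 3 (in0=1, in1=0, in2=1): fault-free g1=1, g2=1, g3=0, g4=0, g5=0, g6=1, g7=0 → 0; observed 0. Eliminates g7 stuck-at-1.
Only g1 stuck-at-1 is consistent with every test.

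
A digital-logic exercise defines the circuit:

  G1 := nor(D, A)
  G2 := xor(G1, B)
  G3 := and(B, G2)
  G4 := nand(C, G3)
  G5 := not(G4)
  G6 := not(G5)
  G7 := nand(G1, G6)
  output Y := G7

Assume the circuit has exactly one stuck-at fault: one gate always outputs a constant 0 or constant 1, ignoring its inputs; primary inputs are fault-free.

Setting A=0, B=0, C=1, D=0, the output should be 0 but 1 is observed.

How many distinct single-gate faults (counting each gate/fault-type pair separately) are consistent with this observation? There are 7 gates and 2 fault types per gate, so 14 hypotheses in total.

Fault-free: G1=1, G2=1, G3=0, G4=1, G5=0, G6=1, G7=0 → 0. Observed 1.
  G1 stuck-at-0: output 1 ✓
  G1 stuck-at-1: output 0 ✗
  G2 stuck-at-0: output 0 ✗
  G2 stuck-at-1: output 0 ✗
  G3 stuck-at-0: output 0 ✗
  G3 stuck-at-1: output 1 ✓
  G4 stuck-at-0: output 1 ✓
  G4 stuck-at-1: output 0 ✗
  G5 stuck-at-0: output 0 ✗
  G5 stuck-at-1: output 1 ✓
  G6 stuck-at-0: output 1 ✓
  G6 stuck-at-1: output 0 ✗
  G7 stuck-at-0: output 0 ✗
  G7 stuck-at-1: output 1 ✓
Consistent faults: {G1 stuck-at-0, G3 stuck-at-1, G4 stuck-at-0, G5 stuck-at-1, G6 stuck-at-0, G7 stuck-at-1} — 6 in all.

6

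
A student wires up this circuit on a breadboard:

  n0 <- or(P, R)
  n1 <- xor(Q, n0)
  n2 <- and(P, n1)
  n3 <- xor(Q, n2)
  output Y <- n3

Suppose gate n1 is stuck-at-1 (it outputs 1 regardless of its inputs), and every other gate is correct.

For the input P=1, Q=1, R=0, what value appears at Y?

0

Propagate with n1 forced: n0=1, n1=1 [stuck-at-1], n2=1, n3=0.
So Y = 0. (Without the fault it would be 1.)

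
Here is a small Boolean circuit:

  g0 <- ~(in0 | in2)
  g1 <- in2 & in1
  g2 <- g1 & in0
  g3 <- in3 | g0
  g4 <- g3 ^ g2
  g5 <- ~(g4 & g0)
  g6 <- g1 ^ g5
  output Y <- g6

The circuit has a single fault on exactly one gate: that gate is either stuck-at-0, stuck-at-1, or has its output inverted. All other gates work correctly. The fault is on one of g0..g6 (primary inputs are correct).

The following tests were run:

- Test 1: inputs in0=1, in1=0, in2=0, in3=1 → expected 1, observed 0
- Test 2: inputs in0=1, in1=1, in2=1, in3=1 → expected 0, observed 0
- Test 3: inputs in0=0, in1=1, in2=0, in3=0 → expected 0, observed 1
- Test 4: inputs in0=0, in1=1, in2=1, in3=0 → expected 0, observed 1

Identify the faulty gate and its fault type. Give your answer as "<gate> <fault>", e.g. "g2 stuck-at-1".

g0 inverted output

Fault-free values for test 1 (in0=1, in1=0, in2=0, in3=1): g0=0, g1=0, g2=0, g3=1, g4=1, g5=1, g6=1, giving Y=1. Observed 0.
Test 1: faults giving observed 0 are {g0 stuck-at-1, g0 inverted output, g1 stuck-at-1, g1 inverted output, g5 stuck-at-0, g5 inverted output, g6 stuck-at-0, g6 inverted output}.
Test 2 (in0=1, in1=1, in2=1, in3=1): fault-free g0=0, g1=1, g2=1, g3=1, g4=0, g5=1, g6=0 → 0; observed 0. Eliminates g1 inverted output, g5 stuck-at-0, g5 inverted output, g6 inverted output.
Test 3 (in0=0, in1=1, in2=0, in3=0): fault-free g0=1, g1=0, g2=0, g3=1, g4=1, g5=0, g6=0 → 0; observed 1. Eliminates g0 stuck-at-1, g6 stuck-at-0.
Test 4 (in0=0, in1=1, in2=1, in3=0): fault-free g0=0, g1=1, g2=0, g3=0, g4=0, g5=1, g6=0 → 0; observed 1. Eliminates g1 stuck-at-1.
Only g0 inverted output is consistent with every test.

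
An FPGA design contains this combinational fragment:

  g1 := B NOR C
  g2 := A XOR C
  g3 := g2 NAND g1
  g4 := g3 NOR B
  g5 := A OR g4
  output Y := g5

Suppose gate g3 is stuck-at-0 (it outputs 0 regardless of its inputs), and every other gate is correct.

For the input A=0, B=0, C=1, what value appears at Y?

1

Propagate with g3 forced: g1=0, g2=1, g3=0 [stuck-at-0], g4=1, g5=1.
So Y = 1. (Without the fault it would be 0.)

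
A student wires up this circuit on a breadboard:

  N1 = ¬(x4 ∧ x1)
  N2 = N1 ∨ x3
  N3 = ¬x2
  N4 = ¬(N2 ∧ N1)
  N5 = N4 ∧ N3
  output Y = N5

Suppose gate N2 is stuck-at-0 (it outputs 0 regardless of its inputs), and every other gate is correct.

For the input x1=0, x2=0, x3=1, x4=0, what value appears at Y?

Propagate with N2 forced: N1=1, N2=0 [stuck-at-0], N3=1, N4=1, N5=1.
So Y = 1. (Without the fault it would be 0.)

1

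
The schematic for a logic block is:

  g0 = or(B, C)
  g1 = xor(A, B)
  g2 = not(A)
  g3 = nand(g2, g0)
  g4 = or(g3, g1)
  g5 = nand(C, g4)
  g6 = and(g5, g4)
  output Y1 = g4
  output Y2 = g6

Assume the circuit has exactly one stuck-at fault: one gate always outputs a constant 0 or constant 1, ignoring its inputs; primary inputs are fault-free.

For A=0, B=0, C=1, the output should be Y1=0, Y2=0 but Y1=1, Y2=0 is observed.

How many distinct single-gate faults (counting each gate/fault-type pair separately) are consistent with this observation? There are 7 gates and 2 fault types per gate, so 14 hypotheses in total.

5

Fault-free: g0=1, g1=0, g2=1, g3=0, g4=0, g5=1, g6=0 → Y1=0, Y2=0. Observed Y1=1, Y2=0.
  g0 stuck-at-0: output Y1=1, Y2=0 ✓
  g0 stuck-at-1: output Y1=0, Y2=0 ✗
  g1 stuck-at-0: output Y1=0, Y2=0 ✗
  g1 stuck-at-1: output Y1=1, Y2=0 ✓
  g2 stuck-at-0: output Y1=1, Y2=0 ✓
  g2 stuck-at-1: output Y1=0, Y2=0 ✗
  g3 stuck-at-0: output Y1=0, Y2=0 ✗
  g3 stuck-at-1: output Y1=1, Y2=0 ✓
  g4 stuck-at-0: output Y1=0, Y2=0 ✗
  g4 stuck-at-1: output Y1=1, Y2=0 ✓
  g5 stuck-at-0: output Y1=0, Y2=0 ✗
  g5 stuck-at-1: output Y1=0, Y2=0 ✗
  g6 stuck-at-0: output Y1=0, Y2=0 ✗
  g6 stuck-at-1: output Y1=0, Y2=1 ✗
Consistent faults: {g0 stuck-at-0, g1 stuck-at-1, g2 stuck-at-0, g3 stuck-at-1, g4 stuck-at-1} — 5 in all.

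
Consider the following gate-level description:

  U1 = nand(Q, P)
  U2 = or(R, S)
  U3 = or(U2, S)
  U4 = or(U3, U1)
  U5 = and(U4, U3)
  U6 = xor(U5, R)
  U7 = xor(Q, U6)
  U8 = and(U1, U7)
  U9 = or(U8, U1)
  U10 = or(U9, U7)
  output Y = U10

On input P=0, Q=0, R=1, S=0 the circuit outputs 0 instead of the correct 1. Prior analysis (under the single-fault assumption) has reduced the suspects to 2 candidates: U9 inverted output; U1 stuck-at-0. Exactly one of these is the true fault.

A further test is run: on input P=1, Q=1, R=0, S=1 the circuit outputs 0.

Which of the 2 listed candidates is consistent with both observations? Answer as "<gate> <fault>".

U1 stuck-at-0

Evaluate each candidate on input P=1, Q=1, R=0, S=1:
  U9 inverted output: U1=0, U2=1, U3=1, U4=1, U5=1, U6=1, U7=0, U8=0, U9=1 [inverted output], U10=1 → 1 — eliminated
  U1 stuck-at-0: U1=0 [stuck-at-0], U2=1, U3=1, U4=1, U5=1, U6=1, U7=0, U8=0, U9=0, U10=0 → 0 — matches
Only U1 stuck-at-0 reproduces the observed 0.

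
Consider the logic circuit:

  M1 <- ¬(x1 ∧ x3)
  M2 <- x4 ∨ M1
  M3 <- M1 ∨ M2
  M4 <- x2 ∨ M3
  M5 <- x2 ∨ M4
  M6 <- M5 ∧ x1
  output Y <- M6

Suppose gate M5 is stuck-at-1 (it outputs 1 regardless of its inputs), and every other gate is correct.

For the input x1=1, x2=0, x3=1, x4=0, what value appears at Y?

Propagate with M5 forced: M1=0, M2=0, M3=0, M4=0, M5=1 [stuck-at-1], M6=1.
So Y = 1. (Without the fault it would be 0.)

1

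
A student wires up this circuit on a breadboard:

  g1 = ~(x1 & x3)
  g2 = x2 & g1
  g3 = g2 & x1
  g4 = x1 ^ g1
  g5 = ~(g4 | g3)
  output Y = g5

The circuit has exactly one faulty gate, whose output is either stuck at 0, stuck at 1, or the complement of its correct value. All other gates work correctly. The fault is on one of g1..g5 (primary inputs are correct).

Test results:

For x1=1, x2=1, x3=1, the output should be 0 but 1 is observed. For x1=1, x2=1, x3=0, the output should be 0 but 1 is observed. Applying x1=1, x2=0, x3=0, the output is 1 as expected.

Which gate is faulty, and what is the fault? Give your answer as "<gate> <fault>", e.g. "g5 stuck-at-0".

g5 stuck-at-1

Fault-free values for test 1 (x1=1, x2=1, x3=1): g1=0, g2=0, g3=0, g4=1, g5=0, giving Y=0. Observed 1.
Test 1: faults giving observed 1 are {g4 stuck-at-0, g4 inverted output, g5 stuck-at-1, g5 inverted output}.
Test 2 (x1=1, x2=1, x3=0): fault-free g1=1, g2=1, g3=1, g4=0, g5=0 → 0; observed 1. Eliminates g4 stuck-at-0, g4 inverted output.
Test 3 (x1=1, x2=0, x3=0): fault-free g1=1, g2=0, g3=0, g4=0, g5=1 → 1; observed 1. Eliminates g5 inverted output.
Only g5 stuck-at-1 is consistent with every test.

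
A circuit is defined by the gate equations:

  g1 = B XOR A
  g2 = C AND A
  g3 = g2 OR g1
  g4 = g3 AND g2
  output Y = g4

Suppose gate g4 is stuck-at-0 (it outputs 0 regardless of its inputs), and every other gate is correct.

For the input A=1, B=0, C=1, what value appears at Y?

Propagate with g4 forced: g1=1, g2=1, g3=1, g4=0 [stuck-at-0].
So Y = 0. (Without the fault it would be 1.)

0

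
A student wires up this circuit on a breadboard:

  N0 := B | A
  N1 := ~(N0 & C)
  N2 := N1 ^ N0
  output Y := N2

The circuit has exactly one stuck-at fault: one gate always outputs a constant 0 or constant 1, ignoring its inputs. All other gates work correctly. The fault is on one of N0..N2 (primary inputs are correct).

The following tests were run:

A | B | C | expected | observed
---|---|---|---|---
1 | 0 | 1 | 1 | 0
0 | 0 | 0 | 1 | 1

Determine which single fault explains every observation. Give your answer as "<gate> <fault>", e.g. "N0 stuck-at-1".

Fault-free values for test 1 (A=1, B=0, C=1): N0=1, N1=0, N2=1, giving Y=1. Observed 0.
Test 1: faults giving observed 0 are {N1 stuck-at-1, N2 stuck-at-0}.
Test 2 (A=0, B=0, C=0): fault-free N0=0, N1=1, N2=1 → 1; observed 1. Eliminates N2 stuck-at-0.
Only N1 stuck-at-1 is consistent with every test.

N1 stuck-at-1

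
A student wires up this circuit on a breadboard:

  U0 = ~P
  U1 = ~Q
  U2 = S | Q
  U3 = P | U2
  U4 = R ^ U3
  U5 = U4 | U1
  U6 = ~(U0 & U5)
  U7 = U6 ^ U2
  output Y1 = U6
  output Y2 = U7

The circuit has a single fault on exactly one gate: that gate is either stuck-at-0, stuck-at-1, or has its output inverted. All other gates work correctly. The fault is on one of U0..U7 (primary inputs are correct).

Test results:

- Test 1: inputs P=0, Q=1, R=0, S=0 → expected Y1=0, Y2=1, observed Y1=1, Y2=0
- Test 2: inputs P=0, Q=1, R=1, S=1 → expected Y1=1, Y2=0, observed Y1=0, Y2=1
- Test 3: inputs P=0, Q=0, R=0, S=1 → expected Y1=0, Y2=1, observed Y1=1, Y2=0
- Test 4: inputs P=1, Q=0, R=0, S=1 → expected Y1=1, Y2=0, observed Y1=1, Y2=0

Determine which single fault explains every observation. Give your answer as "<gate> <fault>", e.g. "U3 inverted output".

U5 inverted output

Fault-free values for test 1 (P=0, Q=1, R=0, S=0): U0=1, U1=0, U2=1, U3=1, U4=1, U5=1, U6=0, U7=1, giving Y1=0, Y2=1. Observed Y1=1, Y2=0.
Test 1: faults giving observed Y1=1, Y2=0 are {U0 stuck-at-0, U0 inverted output, U3 stuck-at-0, U3 inverted output, U4 stuck-at-0, U4 inverted output, U5 stuck-at-0, U5 inverted output, U6 stuck-at-1, U6 inverted output}.
Test 2 (P=0, Q=1, R=1, S=1): fault-free U0=1, U1=0, U2=1, U3=1, U4=0, U5=0, U6=1, U7=0 → Y1=1, Y2=0; observed Y1=0, Y2=1. Eliminates U0 stuck-at-0, U0 inverted output, U4 stuck-at-0, U5 stuck-at-0, U6 stuck-at-1.
Test 3 (P=0, Q=0, R=0, S=1): fault-free U0=1, U1=1, U2=1, U3=1, U4=1, U5=1, U6=0, U7=1 → Y1=0, Y2=1; observed Y1=1, Y2=0. Eliminates U3 stuck-at-0, U3 inverted output, U4 inverted output.
Test 4 (P=1, Q=0, R=0, S=1): fault-free U0=0, U1=1, U2=1, U3=1, U4=1, U5=1, U6=1, U7=0 → Y1=1, Y2=0; observed Y1=1, Y2=0. Eliminates U6 inverted output.
Only U5 inverted output is consistent with every test.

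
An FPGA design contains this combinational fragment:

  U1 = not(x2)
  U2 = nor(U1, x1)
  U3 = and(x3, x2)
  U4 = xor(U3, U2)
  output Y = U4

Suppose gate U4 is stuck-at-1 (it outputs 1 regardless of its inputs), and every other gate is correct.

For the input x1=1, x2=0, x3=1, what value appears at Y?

Propagate with U4 forced: U1=1, U2=0, U3=0, U4=1 [stuck-at-1].
So Y = 1. (Without the fault it would be 0.)

1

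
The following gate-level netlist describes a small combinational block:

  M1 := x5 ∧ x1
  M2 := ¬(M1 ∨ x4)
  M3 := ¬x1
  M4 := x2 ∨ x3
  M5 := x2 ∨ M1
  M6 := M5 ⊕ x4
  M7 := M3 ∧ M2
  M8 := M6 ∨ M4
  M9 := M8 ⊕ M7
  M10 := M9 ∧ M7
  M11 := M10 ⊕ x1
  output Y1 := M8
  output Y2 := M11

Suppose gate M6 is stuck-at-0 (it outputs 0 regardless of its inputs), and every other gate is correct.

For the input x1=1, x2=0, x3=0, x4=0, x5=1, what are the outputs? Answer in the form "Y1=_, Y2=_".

Y1=0, Y2=1

Propagate with M6 forced: M1=1, M2=0, M3=0, M4=0, M5=1, M6=0 [stuck-at-0], M7=0, M8=0, M9=0, M10=0, M11=1.
So the outputs are Y1=0, Y2=1. (Without the fault they would be Y1=1, Y2=1.)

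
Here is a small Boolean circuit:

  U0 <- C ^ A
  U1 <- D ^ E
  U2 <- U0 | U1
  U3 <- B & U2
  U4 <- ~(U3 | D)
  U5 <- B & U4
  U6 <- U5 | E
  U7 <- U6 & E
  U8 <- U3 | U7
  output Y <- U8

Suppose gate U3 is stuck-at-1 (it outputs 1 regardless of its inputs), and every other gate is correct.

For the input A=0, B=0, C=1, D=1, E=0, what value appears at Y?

1

Propagate with U3 forced: U0=1, U1=1, U2=1, U3=1 [stuck-at-1], U4=0, U5=0, U6=0, U7=0, U8=1.
So Y = 1. (Without the fault it would be 0.)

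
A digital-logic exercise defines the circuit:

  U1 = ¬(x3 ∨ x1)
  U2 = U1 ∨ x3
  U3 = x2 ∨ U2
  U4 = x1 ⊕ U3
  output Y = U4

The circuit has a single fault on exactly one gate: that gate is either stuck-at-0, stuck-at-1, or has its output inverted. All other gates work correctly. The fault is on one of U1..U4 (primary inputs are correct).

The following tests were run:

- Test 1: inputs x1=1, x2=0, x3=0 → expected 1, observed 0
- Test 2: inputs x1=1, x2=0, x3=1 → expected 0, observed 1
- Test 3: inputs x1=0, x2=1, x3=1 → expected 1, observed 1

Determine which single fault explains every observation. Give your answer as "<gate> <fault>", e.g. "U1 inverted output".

U2 inverted output

Fault-free values for test 1 (x1=1, x2=0, x3=0): U1=0, U2=0, U3=0, U4=1, giving Y=1. Observed 0.
Test 1: faults giving observed 0 are {U1 stuck-at-1, U1 inverted output, U2 stuck-at-1, U2 inverted output, U3 stuck-at-1, U3 inverted output, U4 stuck-at-0, U4 inverted output}.
Test 2 (x1=1, x2=0, x3=1): fault-free U1=0, U2=1, U3=1, U4=0 → 0; observed 1. Eliminates U1 stuck-at-1, U1 inverted output, U2 stuck-at-1, U3 stuck-at-1, U4 stuck-at-0.
Test 3 (x1=0, x2=1, x3=1): fault-free U1=0, U2=1, U3=1, U4=1 → 1; observed 1. Eliminates U3 inverted output, U4 inverted output.
Only U2 inverted output is consistent with every test.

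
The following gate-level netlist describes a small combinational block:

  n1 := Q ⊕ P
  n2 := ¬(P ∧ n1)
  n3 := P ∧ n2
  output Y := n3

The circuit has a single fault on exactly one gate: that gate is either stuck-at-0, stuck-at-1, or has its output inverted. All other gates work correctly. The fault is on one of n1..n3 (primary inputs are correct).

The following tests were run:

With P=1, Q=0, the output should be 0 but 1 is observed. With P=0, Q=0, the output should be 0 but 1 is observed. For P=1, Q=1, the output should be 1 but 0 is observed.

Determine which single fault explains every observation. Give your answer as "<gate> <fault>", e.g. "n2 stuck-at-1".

Fault-free values for test 1 (P=1, Q=0): n1=1, n2=0, n3=0, giving Y=0. Observed 1.
Test 1: faults giving observed 1 are {n1 stuck-at-0, n1 inverted output, n2 stuck-at-1, n2 inverted output, n3 stuck-at-1, n3 inverted output}.
Test 2 (P=0, Q=0): fault-free n1=0, n2=1, n3=0 → 0; observed 1. Eliminates n1 stuck-at-0, n1 inverted output, n2 stuck-at-1, n2 inverted output.
Test 3 (P=1, Q=1): fault-free n1=0, n2=1, n3=1 → 1; observed 0. Eliminates n3 stuck-at-1.
Only n3 inverted output is consistent with every test.

n3 inverted output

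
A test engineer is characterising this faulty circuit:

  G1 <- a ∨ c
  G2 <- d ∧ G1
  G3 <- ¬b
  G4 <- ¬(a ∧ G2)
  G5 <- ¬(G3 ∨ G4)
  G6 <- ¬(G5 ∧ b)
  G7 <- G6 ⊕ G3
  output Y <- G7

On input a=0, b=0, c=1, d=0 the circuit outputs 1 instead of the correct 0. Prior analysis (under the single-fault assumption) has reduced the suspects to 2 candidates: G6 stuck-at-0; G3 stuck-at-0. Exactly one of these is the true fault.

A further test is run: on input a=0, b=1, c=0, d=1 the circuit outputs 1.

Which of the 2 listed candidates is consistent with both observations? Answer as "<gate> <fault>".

Evaluate each candidate on input a=0, b=1, c=0, d=1:
  G6 stuck-at-0: G1=0, G2=0, G3=0, G4=1, G5=0, G6=0 [stuck-at-0], G7=0 → 0 — eliminated
  G3 stuck-at-0: G1=0, G2=0, G3=0 [stuck-at-0], G4=1, G5=0, G6=1, G7=1 → 1 — matches
Only G3 stuck-at-0 reproduces the observed 1.

G3 stuck-at-0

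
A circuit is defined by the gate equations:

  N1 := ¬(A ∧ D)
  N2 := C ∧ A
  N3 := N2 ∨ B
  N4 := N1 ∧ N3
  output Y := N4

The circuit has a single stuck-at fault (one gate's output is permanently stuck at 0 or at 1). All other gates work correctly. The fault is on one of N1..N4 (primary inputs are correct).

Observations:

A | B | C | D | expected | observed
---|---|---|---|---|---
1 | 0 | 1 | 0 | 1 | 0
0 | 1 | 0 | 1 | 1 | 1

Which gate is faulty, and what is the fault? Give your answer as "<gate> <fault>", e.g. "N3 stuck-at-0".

Fault-free values for test 1 (A=1, B=0, C=1, D=0): N1=1, N2=1, N3=1, N4=1, giving Y=1. Observed 0.
Test 1: faults giving observed 0 are {N1 stuck-at-0, N2 stuck-at-0, N3 stuck-at-0, N4 stuck-at-0}.
Test 2 (A=0, B=1, C=0, D=1): fault-free N1=1, N2=0, N3=1, N4=1 → 1; observed 1. Eliminates N1 stuck-at-0, N3 stuck-at-0, N4 stuck-at-0.
Only N2 stuck-at-0 is consistent with every test.

N2 stuck-at-0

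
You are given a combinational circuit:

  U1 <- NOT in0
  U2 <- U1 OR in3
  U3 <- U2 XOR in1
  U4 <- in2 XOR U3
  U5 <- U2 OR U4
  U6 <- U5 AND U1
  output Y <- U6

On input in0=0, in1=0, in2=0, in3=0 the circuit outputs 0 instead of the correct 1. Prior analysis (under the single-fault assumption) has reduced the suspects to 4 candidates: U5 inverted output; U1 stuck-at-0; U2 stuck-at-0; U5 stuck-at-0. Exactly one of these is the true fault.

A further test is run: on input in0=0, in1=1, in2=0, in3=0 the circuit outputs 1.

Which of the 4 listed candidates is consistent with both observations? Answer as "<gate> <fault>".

U2 stuck-at-0

Evaluate each candidate on input in0=0, in1=1, in2=0, in3=0:
  U5 inverted output: U1=1, U2=1, U3=0, U4=0, U5=0 [inverted output], U6=0 → 0 — eliminated
  U1 stuck-at-0: U1=0 [stuck-at-0], U2=0, U3=1, U4=1, U5=1, U6=0 → 0 — eliminated
  U2 stuck-at-0: U1=1, U2=0 [stuck-at-0], U3=1, U4=1, U5=1, U6=1 → 1 — matches
  U5 stuck-at-0: U1=1, U2=1, U3=0, U4=0, U5=0 [stuck-at-0], U6=0 → 0 — eliminated
Only U2 stuck-at-0 reproduces the observed 1.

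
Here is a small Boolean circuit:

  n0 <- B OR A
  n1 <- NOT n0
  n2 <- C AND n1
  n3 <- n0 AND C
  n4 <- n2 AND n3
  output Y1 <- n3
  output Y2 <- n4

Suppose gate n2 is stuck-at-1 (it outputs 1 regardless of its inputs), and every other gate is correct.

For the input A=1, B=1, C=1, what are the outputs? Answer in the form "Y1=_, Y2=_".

Propagate with n2 forced: n0=1, n1=0, n2=1 [stuck-at-1], n3=1, n4=1.
So the outputs are Y1=1, Y2=1. (Without the fault they would be Y1=1, Y2=0.)

Y1=1, Y2=1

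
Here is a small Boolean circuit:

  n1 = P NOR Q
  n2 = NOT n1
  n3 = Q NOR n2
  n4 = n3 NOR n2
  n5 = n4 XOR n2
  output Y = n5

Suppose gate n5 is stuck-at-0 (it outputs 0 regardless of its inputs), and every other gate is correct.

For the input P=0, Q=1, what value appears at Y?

Propagate with n5 forced: n1=0, n2=1, n3=0, n4=0, n5=0 [stuck-at-0].
So Y = 0. (Without the fault it would be 1.)

0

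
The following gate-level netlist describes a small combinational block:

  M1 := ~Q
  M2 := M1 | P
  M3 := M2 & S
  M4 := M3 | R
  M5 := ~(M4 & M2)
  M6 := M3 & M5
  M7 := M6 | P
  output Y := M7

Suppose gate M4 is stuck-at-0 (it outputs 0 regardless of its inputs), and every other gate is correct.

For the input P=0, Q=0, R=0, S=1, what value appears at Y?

Propagate with M4 forced: M1=1, M2=1, M3=1, M4=0 [stuck-at-0], M5=1, M6=1, M7=1.
So Y = 1. (Without the fault it would be 0.)

1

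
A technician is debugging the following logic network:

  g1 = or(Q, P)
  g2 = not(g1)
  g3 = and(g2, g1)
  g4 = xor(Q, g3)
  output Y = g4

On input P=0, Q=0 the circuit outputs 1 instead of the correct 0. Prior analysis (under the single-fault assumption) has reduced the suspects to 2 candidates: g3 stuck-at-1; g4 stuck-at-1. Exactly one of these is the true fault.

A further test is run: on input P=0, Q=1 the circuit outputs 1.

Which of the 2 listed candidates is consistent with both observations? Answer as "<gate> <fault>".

g4 stuck-at-1

Evaluate each candidate on input P=0, Q=1:
  g3 stuck-at-1: g1=1, g2=0, g3=1 [stuck-at-1], g4=0 → 0 — eliminated
  g4 stuck-at-1: g1=1, g2=0, g3=0, g4=1 [stuck-at-1] → 1 — matches
Only g4 stuck-at-1 reproduces the observed 1.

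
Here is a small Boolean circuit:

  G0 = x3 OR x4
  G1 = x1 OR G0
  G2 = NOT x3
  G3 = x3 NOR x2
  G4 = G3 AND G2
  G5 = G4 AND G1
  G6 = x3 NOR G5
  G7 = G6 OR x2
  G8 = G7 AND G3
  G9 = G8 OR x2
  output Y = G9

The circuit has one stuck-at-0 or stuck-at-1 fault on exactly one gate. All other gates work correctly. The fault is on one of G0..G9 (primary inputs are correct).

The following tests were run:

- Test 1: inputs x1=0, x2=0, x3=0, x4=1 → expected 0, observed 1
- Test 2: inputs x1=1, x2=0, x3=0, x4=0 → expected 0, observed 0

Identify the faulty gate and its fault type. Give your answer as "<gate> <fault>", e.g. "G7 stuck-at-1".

Fault-free values for test 1 (x1=0, x2=0, x3=0, x4=1): G0=1, G1=1, G2=1, G3=1, G4=1, G5=1, G6=0, G7=0, G8=0, G9=0, giving Y=0. Observed 1.
Test 1: faults giving observed 1 are {G0 stuck-at-0, G1 stuck-at-0, G2 stuck-at-0, G4 stuck-at-0, G5 stuck-at-0, G6 stuck-at-1, G7 stuck-at-1, G8 stuck-at-1, G9 stuck-at-1}.
Test 2 (x1=1, x2=0, x3=0, x4=0): fault-free G0=0, G1=1, G2=1, G3=1, G4=1, G5=1, G6=0, G7=0, G8=0, G9=0 → 0; observed 0. Eliminates G1 stuck-at-0, G2 stuck-at-0, G4 stuck-at-0, G5 stuck-at-0, G6 stuck-at-1, G7 stuck-at-1, G8 stuck-at-1, G9 stuck-at-1.
Only G0 stuck-at-0 is consistent with every test.

G0 stuck-at-0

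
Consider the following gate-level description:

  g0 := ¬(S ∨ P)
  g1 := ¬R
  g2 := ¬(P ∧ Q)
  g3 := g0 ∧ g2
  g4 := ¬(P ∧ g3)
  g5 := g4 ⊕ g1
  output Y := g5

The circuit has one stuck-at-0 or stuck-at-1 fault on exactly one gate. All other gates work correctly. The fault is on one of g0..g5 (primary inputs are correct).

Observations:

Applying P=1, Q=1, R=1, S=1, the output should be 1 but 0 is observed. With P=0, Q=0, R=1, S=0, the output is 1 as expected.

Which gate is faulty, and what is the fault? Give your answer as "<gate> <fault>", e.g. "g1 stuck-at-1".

g3 stuck-at-1

Fault-free values for test 1 (P=1, Q=1, R=1, S=1): g0=0, g1=0, g2=0, g3=0, g4=1, g5=1, giving Y=1. Observed 0.
Test 1: faults giving observed 0 are {g1 stuck-at-1, g3 stuck-at-1, g4 stuck-at-0, g5 stuck-at-0}.
Test 2 (P=0, Q=0, R=1, S=0): fault-free g0=1, g1=0, g2=1, g3=1, g4=1, g5=1 → 1; observed 1. Eliminates g1 stuck-at-1, g4 stuck-at-0, g5 stuck-at-0.
Only g3 stuck-at-1 is consistent with every test.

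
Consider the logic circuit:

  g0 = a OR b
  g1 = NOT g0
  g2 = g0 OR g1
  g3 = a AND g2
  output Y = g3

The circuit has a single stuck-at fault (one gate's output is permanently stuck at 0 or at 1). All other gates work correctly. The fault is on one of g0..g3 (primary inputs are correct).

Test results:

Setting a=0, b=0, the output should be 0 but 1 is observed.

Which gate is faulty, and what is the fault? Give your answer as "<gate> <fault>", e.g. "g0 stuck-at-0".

g3 stuck-at-1

Fault-free values for test 1 (a=0, b=0): g0=0, g1=1, g2=1, g3=0, giving Y=0. Observed 1.
Test 1: faults giving observed 1 are {g3 stuck-at-1}.
Only g3 stuck-at-1 is consistent with every test.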